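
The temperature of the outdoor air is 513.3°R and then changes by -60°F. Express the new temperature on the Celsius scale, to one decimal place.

-21.3°C

Initial temperature in Celsius: (513.3 - 491.67) × 5/9 = 12.0167°C.
The 60°F change is an interval, so only the factor 5/9 applies: -60 × 5/9 = -33.3333°C.
Final Celsius temperature: 12.0167 - 33.3333 = -21.3167°C.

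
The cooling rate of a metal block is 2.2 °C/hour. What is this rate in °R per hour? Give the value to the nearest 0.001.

3.960 °R/hour

The quantity depends on a temperature interval, so only the ratio of degree sizes applies; the offset between the scales is irrelevant.
A change of 1°C is a change of 1.8°R, so 2.2 × 1.8 = 3.960.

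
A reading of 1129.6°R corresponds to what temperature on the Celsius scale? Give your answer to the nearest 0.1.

354.4°C

In Celsius: (1129.6 - 491.67) × 5/9 = 354.4056°C.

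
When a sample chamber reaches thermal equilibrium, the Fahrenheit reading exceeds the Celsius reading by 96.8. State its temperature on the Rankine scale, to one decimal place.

637.5°R

Let x be the Fahrenheit reading; then the Celsius reading is 5/9·x - 17.7778.
(5/9·x - 17.7778) - x = -96.8  ⇒  (-4/9)·x = -79.0222  ⇒  x = 177.8000°F.
In Celsius: (177.8 - 32) × 5/9 = 81.0000°C.
In Rankine: 81.0000 × 1.8 + 491.67 = 637.5°R.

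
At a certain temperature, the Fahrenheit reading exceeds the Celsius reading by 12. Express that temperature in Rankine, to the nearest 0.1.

446.7°R

Let x be the Celsius reading; then the Fahrenheit reading is 1.8·x + 32.
(1.8·x + 32) - x = 12  ⇒  (0.8)·x = -20  ⇒  x = -25.0000°C.
In Rankine: -25.0000 × 1.8 + 491.67 = 446.7°R.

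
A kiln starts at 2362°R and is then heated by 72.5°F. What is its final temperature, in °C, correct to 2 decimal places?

Initial temperature in Celsius: (2362 - 491.67) × 5/9 = 1039.0722°C.
The 72.5°F change is an interval, so only the factor 5/9 applies: +72.5 × 5/9 = +40.2778°C.
Final Celsius temperature: 1039.0722 + 40.2778 = 1079.3500°C.

1079.35°C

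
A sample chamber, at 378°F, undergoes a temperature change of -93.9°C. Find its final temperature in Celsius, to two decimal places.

Initial temperature in Celsius: (378 - 32) × 5/9 = 192.2222°C.
Final Celsius temperature: 192.2222 - 93.9000 = 98.3222°C.

98.32°C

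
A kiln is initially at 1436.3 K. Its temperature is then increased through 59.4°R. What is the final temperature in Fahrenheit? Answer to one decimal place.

Initial temperature in Celsius: 1436.3 - 273.15 = 1163.1500°C.
The 59.4°R change is an interval, so only the factor 5/9 applies: +59.4 × 5/9 = +33.0000°C.
Final Celsius temperature: 1163.1500 + 33.0000 = 1196.1500°C.
In Fahrenheit: 1196.1500 × 1.8 + 32 = 2185.1°F.

2185.1°F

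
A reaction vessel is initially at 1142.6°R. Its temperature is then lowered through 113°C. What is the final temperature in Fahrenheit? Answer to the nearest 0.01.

Initial temperature in Celsius: (1142.6 - 491.67) × 5/9 = 361.6278°C.
Final Celsius temperature: 361.6278 - 113.0000 = 248.6278°C.
In Fahrenheit: 248.6278 × 1.8 + 32 = 479.53°F.

479.53°F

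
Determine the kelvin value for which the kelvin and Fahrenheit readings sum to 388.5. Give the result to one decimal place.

Let K be the kelvin reading. The Fahrenheit reading is F = 1.8·K - 459.67.
Require K + F = 388.5: (2.8)·K - 459.67 = 388.5.
K = (388.5 + 459.67) / (2.8) = 302.9.

302.9 K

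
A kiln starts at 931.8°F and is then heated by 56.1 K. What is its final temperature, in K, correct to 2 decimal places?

Initial temperature in Celsius: (931.8 - 32) × 5/9 = 499.8889°C.
The 56.1 K change is an interval; Kelvin and Celsius degrees are the same size, so ΔC = +56.1°C.
Final Celsius temperature: 499.8889 + 56.1000 = 555.9889°C.
In kelvin: 555.9889 + 273.15 = 829.14 K.

829.14 K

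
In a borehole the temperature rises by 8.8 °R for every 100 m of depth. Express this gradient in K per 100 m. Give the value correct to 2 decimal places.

Since only a temperature interval is involved, the additive offset between the scales drops out.
A change of 1°R is a change of 5/9 K, so 8.8 × 5/9 = 4.89.

4.89 K/100 m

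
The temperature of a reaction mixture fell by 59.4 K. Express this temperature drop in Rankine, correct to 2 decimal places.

An interval of 1 K corresponds to 1.8°R.
59.4 × 1.8 = 106.92.

106.92°R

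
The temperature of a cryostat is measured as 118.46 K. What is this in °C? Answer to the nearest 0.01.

In Celsius: 118.46 - 273.15 = -154.6900°C.

-154.69°C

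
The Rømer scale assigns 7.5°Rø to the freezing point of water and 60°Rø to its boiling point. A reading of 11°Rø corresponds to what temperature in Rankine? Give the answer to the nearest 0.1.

Linear interpolation between the fixed points: C = (11 - 7.5) × 100 / (60 - 7.5) = 6.6667°C.
Then 6.6667 × 1.8 + 491.67 = 503.7°R.

503.7°R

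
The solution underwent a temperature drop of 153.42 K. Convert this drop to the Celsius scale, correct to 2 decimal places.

153.42°C

Kelvin and Celsius degrees are the same size, so the interval is unchanged: 153.42.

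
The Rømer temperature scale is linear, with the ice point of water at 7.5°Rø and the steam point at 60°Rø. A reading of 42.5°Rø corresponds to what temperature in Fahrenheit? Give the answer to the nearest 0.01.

152.00°F

Linear interpolation between the fixed points: C = (42.5 - 7.5) × 100 / (60 - 7.5) = 66.6667°C.
Then 66.6667 × 1.8 + 32 = 152.00°F.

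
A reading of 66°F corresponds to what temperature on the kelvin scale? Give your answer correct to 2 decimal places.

292.04 K

In Celsius: (66 - 32) × 5/9 = 18.8889°C.
In kelvin: 18.8889 + 273.15 = 292.04 K.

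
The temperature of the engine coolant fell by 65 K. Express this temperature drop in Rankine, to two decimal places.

117.00°R

For a temperature interval the offset drops out; only the factor 1.8 applies.
65 × 1.8 = 117.00.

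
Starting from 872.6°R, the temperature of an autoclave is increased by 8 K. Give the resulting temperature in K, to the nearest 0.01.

492.78 K

Initial temperature in Celsius: (872.6 - 491.67) × 5/9 = 211.6278°C.
The 8 K change is an interval; Kelvin and Celsius degrees are the same size, so ΔC = +8°C.
Final Celsius temperature: 211.6278 + 8.0000 = 219.6278°C.
In kelvin: 219.6278 + 273.15 = 492.78 K.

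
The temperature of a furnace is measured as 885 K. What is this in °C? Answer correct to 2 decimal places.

In Celsius: 885 - 273.15 = 611.8500°C.

611.85°C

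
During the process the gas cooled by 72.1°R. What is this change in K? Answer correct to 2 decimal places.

40.06 K

Only the scale ratio 5/9 matters for a change in temperature.
72.1 × 5/9 = 40.06.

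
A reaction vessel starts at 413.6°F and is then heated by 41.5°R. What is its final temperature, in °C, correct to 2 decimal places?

235.06°C

Initial temperature in Celsius: (413.6 - 32) × 5/9 = 212.0000°C.
The 41.5°R change is an interval, so only the factor 5/9 applies: +41.5 × 5/9 = +23.0556°C.
Final Celsius temperature: 212.0000 + 23.0556 = 235.0556°C.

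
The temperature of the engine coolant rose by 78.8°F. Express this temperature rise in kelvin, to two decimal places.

Only the scale ratio 5/9 matters for a change in temperature.
78.8 × 5/9 = 43.78.

43.78 K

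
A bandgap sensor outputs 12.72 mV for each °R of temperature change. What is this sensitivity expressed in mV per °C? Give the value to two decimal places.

The quantity depends on a temperature interval, so only the ratio of degree sizes applies; the offset between the scales is irrelevant.
A change of 1°C is a change of 1.8°R, so per °C the value is 12.72 × 1.8 = 22.90.

22.90 mV per °C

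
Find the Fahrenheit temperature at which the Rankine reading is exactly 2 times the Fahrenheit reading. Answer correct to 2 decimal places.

459.67°F

Let F be the Fahrenheit reading. The Rankine reading is R = 1·F + 459.67.
Require R = 2·F: 1·F + 459.67 = 2·F.
(-1)·F = -459.67  ⇒  F = 459.67.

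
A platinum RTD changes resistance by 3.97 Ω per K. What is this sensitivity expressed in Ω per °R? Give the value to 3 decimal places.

Since only a temperature interval is involved, the additive offset between the scales drops out.
A change of 1°R is a change of 5/9 K, so per °R the value is 3.97 × 5/9 = 2.206.

2.206 Ω per °R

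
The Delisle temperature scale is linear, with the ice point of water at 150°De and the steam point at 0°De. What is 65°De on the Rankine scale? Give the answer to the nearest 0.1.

Linear interpolation between the fixed points: C = (65 - 150) × 100 / (0 - 150) = 56.6667°C.
Then 56.6667 × 1.8 + 491.67 = 593.7°R.

593.7°R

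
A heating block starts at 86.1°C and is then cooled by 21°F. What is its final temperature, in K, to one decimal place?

347.6 K

The 21°F change is an interval, so only the factor 5/9 applies: -21 × 5/9 = -11.6667°C.
Final Celsius temperature: 86.1000 - 11.6667 = 74.4333°C.
In kelvin: 74.4333 + 273.15 = 347.6 K.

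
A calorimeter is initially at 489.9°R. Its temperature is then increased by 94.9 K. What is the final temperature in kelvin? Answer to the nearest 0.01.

367.07 K

Initial temperature in Celsius: (489.9 - 491.67) × 5/9 = -0.9833°C.
The 94.9 K change is an interval; Kelvin and Celsius degrees are the same size, so ΔC = +94.9°C.
Final Celsius temperature: -0.9833 + 94.9000 = 93.9167°C.
In kelvin: 93.9167 + 273.15 = 367.07 K.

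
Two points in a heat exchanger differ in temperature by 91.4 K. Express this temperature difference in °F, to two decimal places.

164.52°F

For a temperature interval the offset drops out; only the factor 1.8 applies.
91.4 × 1.8 = 164.52.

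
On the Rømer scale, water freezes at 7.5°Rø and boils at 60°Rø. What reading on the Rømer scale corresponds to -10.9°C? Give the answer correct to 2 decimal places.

1.78°Rø

Linearly onto the Rømer scale: 7.5 + (-10.9000 / 100) × (60 - 7.5) = 1.78°Rø.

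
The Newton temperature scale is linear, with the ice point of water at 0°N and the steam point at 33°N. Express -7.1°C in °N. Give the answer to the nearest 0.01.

-2.34°N

Linearly onto the Newton scale: 0 + (-7.1000 / 100) × (33 - 0) = -2.34°N.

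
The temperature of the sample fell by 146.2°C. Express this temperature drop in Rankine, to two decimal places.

263.16°R

An interval of 1°C corresponds to 1.8°R.
146.2 × 1.8 = 263.16.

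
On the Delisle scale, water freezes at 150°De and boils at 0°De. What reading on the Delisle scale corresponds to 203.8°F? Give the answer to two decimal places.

First in Celsius: (203.8 - 32) × 5/9 = 95.4444°C.
Linearly onto the Delisle scale: 150 + (95.4444 / 100) × (0 - 150) = 6.83°De.

6.83°De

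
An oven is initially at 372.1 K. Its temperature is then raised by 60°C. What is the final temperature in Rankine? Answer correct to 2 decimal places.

777.78°R

Initial temperature in Celsius: 372.1 - 273.15 = 98.9500°C.
Final Celsius temperature: 98.9500 + 60.0000 = 158.9500°C.
In Rankine: 158.9500 × 1.8 + 491.67 = 777.78°R.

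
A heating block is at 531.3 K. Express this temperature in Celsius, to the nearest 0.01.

258.15°C

In Celsius: 531.3 - 273.15 = 258.1500°C.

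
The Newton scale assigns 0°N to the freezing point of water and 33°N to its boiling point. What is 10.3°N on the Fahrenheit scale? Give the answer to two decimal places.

Linear interpolation between the fixed points: C = (10.3 - 0) × 100 / (33 - 0) = 31.2121°C.
Then 31.2121 × 1.8 + 32 = 88.18°F.

88.18°F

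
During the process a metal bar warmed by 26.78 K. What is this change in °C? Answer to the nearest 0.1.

Kelvin and Celsius degrees are the same size, so the interval is unchanged: 26.8.

26.8°C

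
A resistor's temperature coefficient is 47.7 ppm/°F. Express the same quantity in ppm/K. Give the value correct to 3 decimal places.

85.860 ppm/K

The quantity depends on a temperature interval, so only the ratio of degree sizes applies; the offset between the scales is irrelevant.
A change of 1 K is a change of 1.8°F, so per K the value is 47.7 × 1.8 = 85.860.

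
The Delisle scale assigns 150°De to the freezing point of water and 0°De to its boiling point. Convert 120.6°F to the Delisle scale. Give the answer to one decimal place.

76.2°De

First in Celsius: (120.6 - 32) × 5/9 = 49.2222°C.
Linearly onto the Delisle scale: 150 + (49.2222 / 100) × (0 - 150) = 76.2°De.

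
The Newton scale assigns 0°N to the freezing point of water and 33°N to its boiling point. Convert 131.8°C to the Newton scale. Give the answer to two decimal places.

Linearly onto the Newton scale: 0 + (131.8000 / 100) × (33 - 0) = 43.49°N.

43.49°N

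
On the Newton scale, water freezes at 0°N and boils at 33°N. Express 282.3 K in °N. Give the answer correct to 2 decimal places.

3.02°N

First in Celsius: 282.3 - 273.15 = 9.1500°C.
Linearly onto the Newton scale: 0 + (9.1500 / 100) × (33 - 0) = 3.02°N.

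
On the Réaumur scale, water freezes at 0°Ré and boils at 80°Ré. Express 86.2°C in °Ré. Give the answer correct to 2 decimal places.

Linearly onto the Réaumur scale: 0 + (86.2000 / 100) × (80 - 0) = 68.96°Ré.

68.96°Ré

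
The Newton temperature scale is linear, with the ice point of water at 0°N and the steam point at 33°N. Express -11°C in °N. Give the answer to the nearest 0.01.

Linearly onto the Newton scale: 0 + (-11.0000 / 100) × (33 - 0) = -3.63°N.

-3.63°N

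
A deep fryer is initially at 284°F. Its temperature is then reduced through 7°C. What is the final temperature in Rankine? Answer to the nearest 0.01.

731.07°R

Initial temperature in Celsius: (284 - 32) × 5/9 = 140.0000°C.
Final Celsius temperature: 140.0000 - 7.0000 = 133.0000°C.
In Rankine: 133.0000 × 1.8 + 491.67 = 731.07°R.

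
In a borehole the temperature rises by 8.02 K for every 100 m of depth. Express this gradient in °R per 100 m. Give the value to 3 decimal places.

14.436 °R/100 m

The quantity depends on a temperature interval, so only the ratio of degree sizes applies; the offset between the scales is irrelevant.
A change of 1 K is a change of 1.8°R, so 8.02 × 1.8 = 14.436.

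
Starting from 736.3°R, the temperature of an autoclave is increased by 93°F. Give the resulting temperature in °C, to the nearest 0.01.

187.57°C

Initial temperature in Celsius: (736.3 - 491.67) × 5/9 = 135.9056°C.
The 93°F change is an interval, so only the factor 5/9 applies: +93 × 5/9 = +51.6667°C.
Final Celsius temperature: 135.9056 + 51.6667 = 187.5722°C.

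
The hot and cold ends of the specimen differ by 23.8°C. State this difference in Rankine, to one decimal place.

42.8°R

An interval of 1°C corresponds to 1.8°R.
23.8 × 1.8 = 42.8.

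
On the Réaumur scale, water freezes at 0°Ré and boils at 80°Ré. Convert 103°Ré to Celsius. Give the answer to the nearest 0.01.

128.75°C

Linear interpolation between the fixed points: C = (103 - 0) × 100 / (80 - 0) = 128.7500°C.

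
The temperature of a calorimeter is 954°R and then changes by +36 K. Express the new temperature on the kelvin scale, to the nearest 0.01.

566.00 K

Initial temperature in Celsius: (954 - 491.67) × 5/9 = 256.8500°C.
The 36 K change is an interval; Kelvin and Celsius degrees are the same size, so ΔC = +36°C.
Final Celsius temperature: 256.8500 + 36.0000 = 292.8500°C.
In kelvin: 292.8500 + 273.15 = 566.00 K.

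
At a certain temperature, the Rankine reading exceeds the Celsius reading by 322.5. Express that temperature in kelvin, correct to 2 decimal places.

Let x be the Rankine reading; then the Celsius reading is 5/9·x - 273.15.
(5/9·x - 273.15) - x = -322.5  ⇒  (-4/9)·x = -49.35  ⇒  x = 111.0375°R.
In Celsius: (111.0375 - 491.67) × 5/9 = -211.4625°C.
In kelvin: -211.4625 + 273.15 = 61.69 K.

61.69 K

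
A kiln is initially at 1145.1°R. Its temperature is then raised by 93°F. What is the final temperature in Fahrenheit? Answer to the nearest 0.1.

778.4°F

Initial temperature in Celsius: (1145.1 - 491.67) × 5/9 = 363.0167°C.
The 93°F change is an interval, so only the factor 5/9 applies: +93 × 5/9 = +51.6667°C.
Final Celsius temperature: 363.0167 + 51.6667 = 414.6833°C.
In Fahrenheit: 414.6833 × 1.8 + 32 = 778.4°F.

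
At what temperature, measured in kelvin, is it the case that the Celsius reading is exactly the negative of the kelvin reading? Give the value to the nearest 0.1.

Let K be the kelvin reading. The Celsius reading is C = 1·K - 273.15.
Require C = -1·K: 1·K - 273.15 = -1·K.
(2)·K = 273.15  ⇒  K = 136.6.

136.6 K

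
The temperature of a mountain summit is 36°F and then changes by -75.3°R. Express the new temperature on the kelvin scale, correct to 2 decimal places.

Initial temperature in Celsius: (36 - 32) × 5/9 = 2.2222°C.
The 75.3°R change is an interval, so only the factor 5/9 applies: -75.3 × 5/9 = -41.8333°C.
Final Celsius temperature: 2.2222 - 41.8333 = -39.6111°C.
In kelvin: -39.6111 + 273.15 = 233.54 K.

233.54 K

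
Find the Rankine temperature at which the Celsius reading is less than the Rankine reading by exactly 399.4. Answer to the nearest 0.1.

Let R be the Rankine reading. The Celsius reading is C = 5/9·R - 273.15.
Require C - R = -399.4: (-4/9)·R - 273.15 = -399.4.
R = (-399.4 + 273.15) / (-4/9) = 284.1.

284.1°R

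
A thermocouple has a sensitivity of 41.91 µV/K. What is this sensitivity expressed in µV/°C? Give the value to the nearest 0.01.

The quantity depends on a temperature interval, so only the ratio of degree sizes applies; the offset between the scales is irrelevant.
A change of 1°C is a change of 1 K, so per °C the value is 41.91 × 1 = 41.91.

41.91 µV/°C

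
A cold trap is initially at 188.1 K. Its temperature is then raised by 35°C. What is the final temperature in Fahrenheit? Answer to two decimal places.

-58.09°F

Initial temperature in Celsius: 188.1 - 273.15 = -85.0500°C.
Final Celsius temperature: -85.0500 + 35.0000 = -50.0500°C.
In Fahrenheit: -50.0500 × 1.8 + 32 = -58.09°F.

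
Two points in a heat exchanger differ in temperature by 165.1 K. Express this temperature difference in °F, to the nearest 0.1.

Only the scale ratio 1.8 matters for a change in temperature.
165.1 × 1.8 = 297.2.

297.2°F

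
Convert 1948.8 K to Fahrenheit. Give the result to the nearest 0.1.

In Celsius: 1948.8 - 273.15 = 1675.6500°C.
In Fahrenheit: 1675.6500 × 1.8 + 32 = 3048.2°F.

3048.2°F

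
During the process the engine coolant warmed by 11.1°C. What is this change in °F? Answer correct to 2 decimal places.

Only the scale ratio 1.8 matters for a change in temperature.
11.1 × 1.8 = 19.98.

19.98°F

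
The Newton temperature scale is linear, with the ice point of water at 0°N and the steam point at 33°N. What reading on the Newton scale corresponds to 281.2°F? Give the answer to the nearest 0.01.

45.69°N

First in Celsius: (281.2 - 32) × 5/9 = 138.4444°C.
Linearly onto the Newton scale: 0 + (138.4444 / 100) × (33 - 0) = 45.69°N.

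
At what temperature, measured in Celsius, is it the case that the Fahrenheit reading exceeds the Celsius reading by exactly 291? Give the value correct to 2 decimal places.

323.75°C

Let C be the Celsius reading. The Fahrenheit reading is F = 1.8·C + 32.
Require F - C = 291: (0.8)·C + 32 = 291.
C = (291 - 32) / (0.8) = 323.75.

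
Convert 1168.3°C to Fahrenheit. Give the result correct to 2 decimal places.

2134.94°F

In Fahrenheit: 1168.3000 × 1.8 + 32 = 2134.94°F.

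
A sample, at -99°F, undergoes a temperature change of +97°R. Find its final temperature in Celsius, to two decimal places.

-18.89°C

Initial temperature in Celsius: (-99 - 32) × 5/9 = -72.7778°C.
The 97°R change is an interval, so only the factor 5/9 applies: +97 × 5/9 = +53.8889°C.
Final Celsius temperature: -72.7778 + 53.8889 = -18.8889°C.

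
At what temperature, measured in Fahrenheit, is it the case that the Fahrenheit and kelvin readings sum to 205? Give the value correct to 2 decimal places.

Let F be the Fahrenheit reading. The kelvin reading is K = 5/9·F + 255.372.
Require F + K = 205: (14/9)·F + 255.372 = 205.
F = (205 - 255.372) / (14/9) = -32.38.

-32.38°F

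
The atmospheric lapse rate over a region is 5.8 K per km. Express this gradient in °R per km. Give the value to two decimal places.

10.44 °R/km

Since only a temperature interval is involved, the additive offset between the scales drops out.
A change of 1 K is a change of 1.8°R, so 5.8 × 1.8 = 10.44.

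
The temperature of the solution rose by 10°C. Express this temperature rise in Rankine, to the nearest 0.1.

For a temperature interval the offset drops out; only the factor 1.8 applies.
10 × 1.8 = 18.0.

18.0°R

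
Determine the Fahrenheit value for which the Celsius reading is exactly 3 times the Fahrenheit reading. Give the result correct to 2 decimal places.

Let F be the Fahrenheit reading. The Celsius reading is C = 5/9·F - 17.7778.
Require C = 3·F: 5/9·F - 17.7778 = 3·F.
(-22/9)·F = 17.7778  ⇒  F = -7.27.

-7.27°F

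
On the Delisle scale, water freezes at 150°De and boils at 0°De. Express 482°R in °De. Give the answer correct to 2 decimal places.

First in Celsius: (482 - 491.67) × 5/9 = -5.3722°C.
Linearly onto the Delisle scale: 150 + (-5.3722 / 100) × (0 - 150) = 158.06°De.

158.06°De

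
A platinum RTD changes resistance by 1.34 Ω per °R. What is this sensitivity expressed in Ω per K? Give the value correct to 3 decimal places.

Since only a temperature interval is involved, the additive offset between the scales drops out.
A change of 1 K is a change of 1.8°R, so per K the value is 1.34 × 1.8 = 2.412.

2.412 Ω per K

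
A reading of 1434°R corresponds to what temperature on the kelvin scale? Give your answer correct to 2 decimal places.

796.67 K

In Celsius: (1434 - 491.67) × 5/9 = 523.5167°C.
In kelvin: 523.5167 + 273.15 = 796.67 K.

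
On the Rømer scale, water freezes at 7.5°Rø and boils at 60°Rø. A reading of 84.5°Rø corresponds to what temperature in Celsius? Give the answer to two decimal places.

Linear interpolation between the fixed points: C = (84.5 - 7.5) × 100 / (60 - 7.5) = 146.6667°C.

146.67°C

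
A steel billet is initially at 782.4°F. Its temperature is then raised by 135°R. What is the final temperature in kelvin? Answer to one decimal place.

Initial temperature in Celsius: (782.4 - 32) × 5/9 = 416.8889°C.
The 135°R change is an interval, so only the factor 5/9 applies: +135 × 5/9 = +75.0000°C.
Final Celsius temperature: 416.8889 + 75.0000 = 491.8889°C.
In kelvin: 491.8889 + 273.15 = 765.0 K.

765.0 K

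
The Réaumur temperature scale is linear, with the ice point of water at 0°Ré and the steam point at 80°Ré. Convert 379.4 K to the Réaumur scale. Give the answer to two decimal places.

85.00°Ré

First in Celsius: 379.4 - 273.15 = 106.2500°C.
Linearly onto the Réaumur scale: 0 + (106.2500 / 100) × (80 - 0) = 85.00°Ré.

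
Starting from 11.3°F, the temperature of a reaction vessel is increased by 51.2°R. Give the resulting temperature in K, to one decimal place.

290.1 K

Initial temperature in Celsius: (11.3 - 32) × 5/9 = -11.5000°C.
The 51.2°R change is an interval, so only the factor 5/9 applies: +51.2 × 5/9 = +28.4444°C.
Final Celsius temperature: -11.5000 + 28.4444 = 16.9444°C.
In kelvin: 16.9444 + 273.15 = 290.1 K.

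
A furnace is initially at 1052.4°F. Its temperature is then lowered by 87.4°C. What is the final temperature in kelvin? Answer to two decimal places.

752.64 K

Initial temperature in Celsius: (1052.4 - 32) × 5/9 = 566.8889°C.
Final Celsius temperature: 566.8889 - 87.4000 = 479.4889°C.
In kelvin: 479.4889 + 273.15 = 752.64 K.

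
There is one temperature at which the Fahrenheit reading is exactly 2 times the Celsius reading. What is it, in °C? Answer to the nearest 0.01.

Let C be the Celsius reading. The Fahrenheit reading is F = 1.8·C + 32.
Require F = 2·C: 1.8·C + 32 = 2·C.
(-0.2)·C = -32  ⇒  C = 160.00.

160.00°C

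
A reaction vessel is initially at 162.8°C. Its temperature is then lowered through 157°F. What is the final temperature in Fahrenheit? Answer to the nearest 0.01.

The 157°F change is an interval, so only the factor 5/9 applies: -157 × 5/9 = -87.2222°C.
Final Celsius temperature: 162.8000 - 87.2222 = 75.5778°C.
In Fahrenheit: 75.5778 × 1.8 + 32 = 168.04°F.

168.04°F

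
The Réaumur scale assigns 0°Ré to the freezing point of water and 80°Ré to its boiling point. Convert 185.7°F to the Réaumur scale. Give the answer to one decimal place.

68.3°Ré

First in Celsius: (185.7 - 32) × 5/9 = 85.3889°C.
Linearly onto the Réaumur scale: 0 + (85.3889 / 100) × (80 - 0) = 68.3°Ré.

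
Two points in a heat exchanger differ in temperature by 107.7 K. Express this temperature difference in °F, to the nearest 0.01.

193.86°F

Only the scale ratio 1.8 matters for a change in temperature.
107.7 × 1.8 = 193.86.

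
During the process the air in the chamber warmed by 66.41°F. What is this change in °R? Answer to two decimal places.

66.41°R

Fahrenheit and Rankine degrees are the same size, so the interval is unchanged: 66.41.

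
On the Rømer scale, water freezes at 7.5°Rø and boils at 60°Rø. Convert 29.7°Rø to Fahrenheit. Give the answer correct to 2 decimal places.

Linear interpolation between the fixed points: C = (29.7 - 7.5) × 100 / (60 - 7.5) = 42.2857°C.
Then 42.2857 × 1.8 + 32 = 108.11°F.

108.11°F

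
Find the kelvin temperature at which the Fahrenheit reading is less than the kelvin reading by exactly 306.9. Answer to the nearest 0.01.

Let K be the kelvin reading. The Fahrenheit reading is F = 1.8·K - 459.67.
Require F - K = -306.9: (0.8)·K - 459.67 = -306.9.
K = (-306.9 + 459.67) / (0.8) = 190.96.

190.96 K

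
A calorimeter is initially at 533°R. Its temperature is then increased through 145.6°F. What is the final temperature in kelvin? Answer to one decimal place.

Initial temperature in Celsius: (533 - 491.67) × 5/9 = 22.9611°C.
The 145.6°F change is an interval, so only the factor 5/9 applies: +145.6 × 5/9 = +80.8889°C.
Final Celsius temperature: 22.9611 + 80.8889 = 103.8500°C.
In kelvin: 103.8500 + 273.15 = 377.0 K.

377.0 K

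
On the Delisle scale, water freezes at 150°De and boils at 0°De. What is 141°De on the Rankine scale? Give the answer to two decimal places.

502.47°R

Linear interpolation between the fixed points: C = (141 - 150) × 100 / (0 - 150) = 6.0000°C.
Then 6.0000 × 1.8 + 491.67 = 502.47°R.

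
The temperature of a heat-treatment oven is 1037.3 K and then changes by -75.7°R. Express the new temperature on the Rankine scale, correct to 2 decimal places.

Initial temperature in Celsius: 1037.3 - 273.15 = 764.1500°C.
The 75.7°R change is an interval, so only the factor 5/9 applies: -75.7 × 5/9 = -42.0556°C.
Final Celsius temperature: 764.1500 - 42.0556 = 722.0944°C.
In Rankine: 722.0944 × 1.8 + 491.67 = 1791.44°R.

1791.44°R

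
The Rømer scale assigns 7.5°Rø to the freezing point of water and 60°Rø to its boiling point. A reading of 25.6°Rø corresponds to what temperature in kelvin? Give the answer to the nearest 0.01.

Linear interpolation between the fixed points: C = (25.6 - 7.5) × 100 / (60 - 7.5) = 34.4762°C.
Then 34.4762 + 273.15 = 307.63 K.

307.63 K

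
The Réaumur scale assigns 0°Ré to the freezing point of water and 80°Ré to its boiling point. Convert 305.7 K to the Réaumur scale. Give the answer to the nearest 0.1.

First in Celsius: 305.7 - 273.15 = 32.5500°C.
Linearly onto the Réaumur scale: 0 + (32.5500 / 100) × (80 - 0) = 26.0°Ré.

26.0°Ré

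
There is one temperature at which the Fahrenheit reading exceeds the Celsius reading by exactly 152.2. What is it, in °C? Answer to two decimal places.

Let C be the Celsius reading. The Fahrenheit reading is F = 1.8·C + 32.
Require F - C = 152.2: (0.8)·C + 32 = 152.2.
C = (152.2 - 32) / (0.8) = 150.25.

150.25°C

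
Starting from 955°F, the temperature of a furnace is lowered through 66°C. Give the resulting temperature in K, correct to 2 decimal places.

Initial temperature in Celsius: (955 - 32) × 5/9 = 512.7778°C.
Final Celsius temperature: 512.7778 - 66.0000 = 446.7778°C.
In kelvin: 446.7778 + 273.15 = 719.93 K.

719.93 K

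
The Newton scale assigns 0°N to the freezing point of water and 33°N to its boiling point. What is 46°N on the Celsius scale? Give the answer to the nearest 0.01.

Linear interpolation between the fixed points: C = (46 - 0) × 100 / (33 - 0) = 139.3939°C.

139.39°C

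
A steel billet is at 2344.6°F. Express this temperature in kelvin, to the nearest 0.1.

1557.9 K

In Celsius: (2344.6 - 32) × 5/9 = 1284.7778°C.
In kelvin: 1284.7778 + 273.15 = 1557.9 K.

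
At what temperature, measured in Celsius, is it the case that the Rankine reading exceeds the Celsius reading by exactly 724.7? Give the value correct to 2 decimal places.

Let C be the Celsius reading. The Rankine reading is R = 1.8·C + 491.67.
Require R - C = 724.7: (0.8)·C + 491.67 = 724.7.
C = (724.7 - 491.67) / (0.8) = 291.29.

291.29°C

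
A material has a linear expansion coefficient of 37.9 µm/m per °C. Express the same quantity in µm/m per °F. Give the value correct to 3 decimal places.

21.056 µm/m per °F

Since only a temperature interval is involved, the additive offset between the scales drops out.
A change of 1°F is a change of 5/9°C, so per °F the value is 37.9 × 5/9 = 21.056.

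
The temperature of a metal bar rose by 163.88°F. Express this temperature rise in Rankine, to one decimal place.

163.9°R

Fahrenheit and Rankine degrees are the same size, so the interval is unchanged: 163.9.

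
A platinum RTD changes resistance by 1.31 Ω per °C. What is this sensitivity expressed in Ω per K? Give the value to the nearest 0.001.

The quantity depends on a temperature interval, so only the ratio of degree sizes applies; the offset between the scales is irrelevant.
A change of 1 K is a change of 1°C, so per K the value is 1.31 × 1 = 1.310.

1.310 Ω per K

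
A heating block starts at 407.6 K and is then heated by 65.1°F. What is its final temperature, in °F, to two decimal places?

Initial temperature in Celsius: 407.6 - 273.15 = 134.4500°C.
The 65.1°F change is an interval, so only the factor 5/9 applies: +65.1 × 5/9 = +36.1667°C.
Final Celsius temperature: 134.4500 + 36.1667 = 170.6167°C.
In Fahrenheit: 170.6167 × 1.8 + 32 = 339.11°F.

339.11°F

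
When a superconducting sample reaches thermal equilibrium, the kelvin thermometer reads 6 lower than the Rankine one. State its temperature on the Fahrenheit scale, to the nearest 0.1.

Let x be the Rankine reading; then the kelvin reading is 5/9·x.
(5/9·x) - x = -6  ⇒  (-4/9)·x = -6  ⇒  x = 13.5000°R.
In Celsius: (13.5 - 491.67) × 5/9 = -265.6500°C.
In Fahrenheit: -265.6500 × 1.8 + 32 = -446.2°F.

-446.2°F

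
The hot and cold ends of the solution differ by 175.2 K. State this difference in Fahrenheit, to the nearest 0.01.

315.36°F

For a temperature interval the offset drops out; only the factor 1.8 applies.
175.2 × 1.8 = 315.36.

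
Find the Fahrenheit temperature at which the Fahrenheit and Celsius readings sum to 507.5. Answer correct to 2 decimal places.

337.68°F

Let F be the Fahrenheit reading. The Celsius reading is C = 5/9·F - 17.7778.
Require F + C = 507.5: (14/9)·F - 17.7778 = 507.5.
F = (507.5 + 17.7778) / (14/9) = 337.68.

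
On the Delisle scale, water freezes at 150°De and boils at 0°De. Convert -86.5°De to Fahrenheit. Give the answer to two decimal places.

Linear interpolation between the fixed points: C = (-86.5 - 150) × 100 / (0 - 150) = 157.6667°C.
Then 157.6667 × 1.8 + 32 = 315.80°F.

315.80°F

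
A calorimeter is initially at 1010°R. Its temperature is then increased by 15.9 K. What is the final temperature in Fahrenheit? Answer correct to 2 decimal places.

578.95°F

Initial temperature in Celsius: (1010 - 491.67) × 5/9 = 287.9611°C.
The 15.9 K change is an interval; Kelvin and Celsius degrees are the same size, so ΔC = +15.9°C.
Final Celsius temperature: 287.9611 + 15.9000 = 303.8611°C.
In Fahrenheit: 303.8611 × 1.8 + 32 = 578.95°F.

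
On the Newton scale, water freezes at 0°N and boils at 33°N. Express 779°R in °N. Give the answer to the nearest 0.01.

First in Celsius: (779 - 491.67) × 5/9 = 159.6278°C.
Linearly onto the Newton scale: 0 + (159.6278 / 100) × (33 - 0) = 52.68°N.

52.68°N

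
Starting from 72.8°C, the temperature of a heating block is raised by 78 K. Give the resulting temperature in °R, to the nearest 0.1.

763.1°R

The 78 K change is an interval; Kelvin and Celsius degrees are the same size, so ΔC = +78°C.
Final Celsius temperature: 72.8000 + 78.0000 = 150.8000°C.
In Rankine: 150.8000 × 1.8 + 491.67 = 763.1°R.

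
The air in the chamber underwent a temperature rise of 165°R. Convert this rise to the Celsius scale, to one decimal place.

Only the scale ratio 5/9 matters for a change in temperature.
165 × 5/9 = 91.7.

91.7°C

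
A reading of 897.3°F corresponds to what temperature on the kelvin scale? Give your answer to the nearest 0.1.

753.9 K

In Celsius: (897.3 - 32) × 5/9 = 480.7222°C.
In kelvin: 480.7222 + 273.15 = 753.9 K.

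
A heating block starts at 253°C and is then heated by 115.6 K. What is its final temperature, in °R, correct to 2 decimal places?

1155.15°R

The 115.6 K change is an interval; Kelvin and Celsius degrees are the same size, so ΔC = +115.6°C.
Final Celsius temperature: 253.0000 + 115.6000 = 368.6000°C.
In Rankine: 368.6000 × 1.8 + 491.67 = 1155.15°R.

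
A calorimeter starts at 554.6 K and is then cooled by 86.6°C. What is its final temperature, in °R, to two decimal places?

842.40°R

Initial temperature in Celsius: 554.6 - 273.15 = 281.4500°C.
Final Celsius temperature: 281.4500 - 86.6000 = 194.8500°C.
In Rankine: 194.8500 × 1.8 + 491.67 = 842.40°R.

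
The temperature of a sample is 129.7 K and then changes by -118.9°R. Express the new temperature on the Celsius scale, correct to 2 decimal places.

Initial temperature in Celsius: 129.7 - 273.15 = -143.4500°C.
The 118.9°R change is an interval, so only the factor 5/9 applies: -118.9 × 5/9 = -66.0556°C.
Final Celsius temperature: -143.4500 - 66.0556 = -209.5056°C.

-209.51°C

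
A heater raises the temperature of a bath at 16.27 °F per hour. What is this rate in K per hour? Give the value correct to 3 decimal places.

The quantity depends on a temperature interval, so only the ratio of degree sizes applies; the offset between the scales is irrelevant.
A change of 1°F is a change of 5/9 K, so 16.27 × 5/9 = 9.039.

9.039 K/hour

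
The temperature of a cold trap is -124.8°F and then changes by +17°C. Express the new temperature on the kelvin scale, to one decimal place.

203.0 K

Initial temperature in Celsius: (-124.8 - 32) × 5/9 = -87.1111°C.
Final Celsius temperature: -87.1111 + 17.0000 = -70.1111°C.
In kelvin: -70.1111 + 273.15 = 203.0 K.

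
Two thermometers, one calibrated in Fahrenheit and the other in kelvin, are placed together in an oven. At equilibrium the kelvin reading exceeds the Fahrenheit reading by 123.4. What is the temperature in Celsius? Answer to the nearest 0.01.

147.19°C

Let x be the Fahrenheit reading; then the kelvin reading is 5/9·x + 255.372.
(5/9·x + 255.372) - x = 123.4  ⇒  (-4/9)·x = -131.972  ⇒  x = 296.9375°F.
In Celsius: (296.9375 - 32) × 5/9 = 147.19°C.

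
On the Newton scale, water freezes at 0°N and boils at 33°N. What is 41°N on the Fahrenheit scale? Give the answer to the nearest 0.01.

Linear interpolation between the fixed points: C = (41 - 0) × 100 / (33 - 0) = 124.2424°C.
Then 124.2424 × 1.8 + 32 = 255.64°F.

255.64°F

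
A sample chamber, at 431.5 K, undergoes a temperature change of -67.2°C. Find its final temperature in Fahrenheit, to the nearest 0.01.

Initial temperature in Celsius: 431.5 - 273.15 = 158.3500°C.
Final Celsius temperature: 158.3500 - 67.2000 = 91.1500°C.
In Fahrenheit: 91.1500 × 1.8 + 32 = 196.07°F.

196.07°F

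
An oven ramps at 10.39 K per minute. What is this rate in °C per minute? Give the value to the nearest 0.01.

Since only a temperature interval is involved, the additive offset between the scales drops out.
A change of 1 K is a change of 1°C, so 10.39 × 1 = 10.39.

10.39 °C/minute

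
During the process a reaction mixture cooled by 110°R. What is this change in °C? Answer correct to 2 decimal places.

61.11°C

Only the scale ratio 5/9 matters for a change in temperature.
110 × 5/9 = 61.11.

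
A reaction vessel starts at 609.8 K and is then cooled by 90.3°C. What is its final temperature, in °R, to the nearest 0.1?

Initial temperature in Celsius: 609.8 - 273.15 = 336.6500°C.
Final Celsius temperature: 336.6500 - 90.3000 = 246.3500°C.
In Rankine: 246.3500 × 1.8 + 491.67 = 935.1°R.

935.1°R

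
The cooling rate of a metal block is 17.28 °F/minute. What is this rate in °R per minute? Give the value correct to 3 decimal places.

Since only a temperature interval is involved, the additive offset between the scales drops out.
A change of 1°F is a change of 1°R, so 17.28 × 1 = 17.280.

17.280 °R/minute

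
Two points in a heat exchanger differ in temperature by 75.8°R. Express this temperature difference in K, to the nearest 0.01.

42.11 K

For a temperature interval the offset drops out; only the factor 5/9 applies.
75.8 × 5/9 = 42.11.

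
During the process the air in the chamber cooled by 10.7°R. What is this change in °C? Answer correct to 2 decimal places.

5.94°C

For a temperature interval the offset drops out; only the factor 5/9 applies.
10.7 × 5/9 = 5.94.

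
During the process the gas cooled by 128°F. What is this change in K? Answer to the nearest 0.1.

For a temperature interval the offset drops out; only the factor 5/9 applies.
128 × 5/9 = 71.1.

71.1 K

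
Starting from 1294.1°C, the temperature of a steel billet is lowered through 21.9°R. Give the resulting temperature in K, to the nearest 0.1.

The 21.9°R change is an interval, so only the factor 5/9 applies: -21.9 × 5/9 = -12.1667°C.
Final Celsius temperature: 1294.1000 - 12.1667 = 1281.9333°C.
In kelvin: 1281.9333 + 273.15 = 1555.1 K.

1555.1 K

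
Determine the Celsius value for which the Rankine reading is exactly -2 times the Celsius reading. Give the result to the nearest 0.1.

Let C be the Celsius reading. The Rankine reading is R = 1.8·C + 491.67.
Require R = -2·C: 1.8·C + 491.67 = -2·C.
(3.8)·C = -491.67  ⇒  C = -129.4.

-129.4°C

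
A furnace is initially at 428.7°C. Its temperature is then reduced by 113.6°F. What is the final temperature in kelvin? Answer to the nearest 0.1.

The 113.6°F change is an interval, so only the factor 5/9 applies: -113.6 × 5/9 = -63.1111°C.
Final Celsius temperature: 428.7000 - 63.1111 = 365.5889°C.
In kelvin: 365.5889 + 273.15 = 638.7 K.

638.7 K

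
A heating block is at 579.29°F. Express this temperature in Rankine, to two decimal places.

In Celsius: (579.29 - 32) × 5/9 = 304.0500°C.
In Rankine: 304.0500 × 1.8 + 491.67 = 1038.96°R.

1038.96°R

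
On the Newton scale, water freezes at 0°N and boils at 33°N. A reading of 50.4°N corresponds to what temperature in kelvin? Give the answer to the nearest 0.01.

Linear interpolation between the fixed points: C = (50.4 - 0) × 100 / (33 - 0) = 152.7273°C.
Then 152.7273 + 273.15 = 425.88 K.

425.88 K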